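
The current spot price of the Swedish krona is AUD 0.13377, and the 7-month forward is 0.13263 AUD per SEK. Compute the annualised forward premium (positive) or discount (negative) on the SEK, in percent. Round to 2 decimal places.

-1.46%

T = 7/12 years.
Period premium: (0.13263 − 0.13377)/0.13377 = -0.0085221.
Per annum: -0.0085221 / (7/12) = -0.014609 = -1.46%.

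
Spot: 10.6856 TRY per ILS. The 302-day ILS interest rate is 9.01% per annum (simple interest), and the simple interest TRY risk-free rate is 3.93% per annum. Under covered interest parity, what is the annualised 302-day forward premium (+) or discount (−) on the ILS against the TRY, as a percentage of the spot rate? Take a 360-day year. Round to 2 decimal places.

T = 302/360 years.
F = S · g_TRY/g_ILS = 10.6856 × 1.0329683/1.0755839 = 10.2622269.
Annualised premium = (F − S)/S × (1/T) = (10.2622269 − 10.6856)/10.6856 ÷ (302/360) = -4.72%.

-4.72%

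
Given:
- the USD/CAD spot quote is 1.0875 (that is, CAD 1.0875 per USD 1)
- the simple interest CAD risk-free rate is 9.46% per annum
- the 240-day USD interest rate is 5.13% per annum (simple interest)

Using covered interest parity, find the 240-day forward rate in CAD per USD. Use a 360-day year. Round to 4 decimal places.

1.1179

T = 240/360 years.
CAD growth factor: 1 + 0.0946×240/360 = 1.0630667.
USD growth factor: 1 + 0.0513×240/360 = 1.034200.
CIP: F = S · (grow CAD)/(grow USD) = 1.0875 × 1.0630667/1.034200 = 1.117854 CAD per USD.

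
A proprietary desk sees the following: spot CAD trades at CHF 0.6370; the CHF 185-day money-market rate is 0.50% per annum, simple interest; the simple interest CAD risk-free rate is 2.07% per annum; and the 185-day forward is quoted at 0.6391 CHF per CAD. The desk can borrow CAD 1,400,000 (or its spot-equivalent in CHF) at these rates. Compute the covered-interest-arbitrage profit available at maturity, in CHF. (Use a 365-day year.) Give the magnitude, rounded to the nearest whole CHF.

CHF 10,067

T = 185/365 years.
Route A — deposit CAD, sell forward: 1,400,000 × 1.01049178 × 0.6391 = CHF 904,127.42.
Route B — convert at spot, deposit CHF: 1,400,000 × 0.6370 × 1.00253425 = CHF 894,060.04.
The quoted forward overvalues CAD, so borrow CHF, buy CAD at spot, deposit the CAD at 2.07%, and sell the proceeds forward at 0.6391.
The gap between the two covered legs is CHF 10,067.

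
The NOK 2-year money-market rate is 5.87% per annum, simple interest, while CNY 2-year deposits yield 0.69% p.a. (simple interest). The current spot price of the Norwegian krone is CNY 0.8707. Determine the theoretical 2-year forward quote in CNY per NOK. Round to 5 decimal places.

T = 2 years.
Growth of 1 CNY over T: 1 + 0.0069×2 = 1.013800.
NOK accumulates by 1 + 0.0587×2 = 1.117400.
Forward (CNY per NOK) = 0.8707 × 1.013800 / 1.117400 = 0.7899728.

0.78997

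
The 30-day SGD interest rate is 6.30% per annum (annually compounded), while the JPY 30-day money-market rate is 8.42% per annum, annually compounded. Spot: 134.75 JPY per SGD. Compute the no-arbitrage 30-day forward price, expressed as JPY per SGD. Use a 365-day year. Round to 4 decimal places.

T = 30/365 years.
Growth of 1 JPY over T: (1 + 0.0842)^(30/365) = 1.006666704.
SGD growth factor: (1 + 0.0630)^(30/365) = 1.005034144.
Forward (JPY per SGD) = 134.75 × 1.006666704 / 1.005034144 = 134.968886.

134.9689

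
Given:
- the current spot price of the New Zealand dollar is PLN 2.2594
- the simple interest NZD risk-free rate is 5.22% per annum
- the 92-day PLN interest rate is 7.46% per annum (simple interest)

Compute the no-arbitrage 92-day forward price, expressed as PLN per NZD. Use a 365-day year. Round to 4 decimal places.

2.2720

T = 92/365 years.
Growth of 1 PLN over T: 1 + 0.0746×92/365 = 1.0188033.
NZD accumulates by 1 + 0.0522×92/365 = 1.0131573.
CIP: F = S · (grow PLN)/(grow NZD) = 2.2594 × 1.0188033/1.0131573 = 2.271991 PLN per NZD.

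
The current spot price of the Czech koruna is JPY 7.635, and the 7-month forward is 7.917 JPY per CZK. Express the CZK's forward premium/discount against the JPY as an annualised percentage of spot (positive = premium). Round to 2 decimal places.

T = 7/12 years.
(F − S)/S = (7.917 − 7.635)/7.635 = 0.0369352.
Per annum: 0.0369352 / (7/12) = 0.063317 = 6.33%.

+6.33%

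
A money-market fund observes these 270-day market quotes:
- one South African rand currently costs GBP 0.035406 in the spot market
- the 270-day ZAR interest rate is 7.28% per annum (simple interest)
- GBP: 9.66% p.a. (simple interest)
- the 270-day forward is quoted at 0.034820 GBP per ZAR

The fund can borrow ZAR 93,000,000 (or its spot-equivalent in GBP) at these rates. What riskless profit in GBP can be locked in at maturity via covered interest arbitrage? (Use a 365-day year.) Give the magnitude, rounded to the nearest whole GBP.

T = 270/365 years.
Keep in ZAR, deliver into the forward: 93,000,000·1.053852055·0.034820 = GBP 3,412,646.96.
Swap to GBP now, deposit: 93,000,000·0.035406·1.071457534 = GBP 3,528,050.37.
The quoted forward undervalues ZAR, so borrow ZAR, convert to GBP at spot, deposit the GBP at 9.66%, and buy ZAR forward at 0.034820 to cover the loan.
Arbitrage profit = |3,412,646.96 − 3,528,050.37| = GBP 115,403.

GBP 115,403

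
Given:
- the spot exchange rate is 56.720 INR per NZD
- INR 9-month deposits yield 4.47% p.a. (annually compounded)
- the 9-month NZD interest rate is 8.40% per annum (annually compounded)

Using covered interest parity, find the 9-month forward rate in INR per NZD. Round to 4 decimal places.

55.1706

T = 9/12 years.
INR growth factor: (1 + 0.0447)^(9/12) = 1.03334108.
Growth of 1 NZD over T: (1 + 0.0840)^(9/12) = 1.06236061.
Forward (INR per NZD) = 56.72 × 1.03334108 / 1.06236061 = 55.170632.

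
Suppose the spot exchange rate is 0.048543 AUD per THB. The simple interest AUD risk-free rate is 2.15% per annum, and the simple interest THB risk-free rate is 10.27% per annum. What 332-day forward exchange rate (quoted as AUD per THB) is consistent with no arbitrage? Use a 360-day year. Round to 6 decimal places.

T = 332/360 years.
AUD accumulates by 1 + 0.0215×332/360 = 1.0198278.
THB growth factor: 1 + 0.1027×332/360 = 1.0947122.
Forward (AUD per THB) = 0.048543 × 1.0198278 / 1.0947122 = 0.04522239.

0.045222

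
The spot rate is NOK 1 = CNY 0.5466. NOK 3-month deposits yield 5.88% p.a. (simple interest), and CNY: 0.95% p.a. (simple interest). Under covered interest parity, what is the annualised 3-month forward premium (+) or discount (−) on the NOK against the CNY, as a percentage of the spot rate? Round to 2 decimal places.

T = 3/12 years.
CIP forward (CNY per NOK) = 0.5466 × 1.002375/1.014700 = 0.5399608.
(F − S)/S ÷ T = (0.5399608 − 0.5466)/0.5466/(3/12) = -0.048585 → -4.86%.

-4.86%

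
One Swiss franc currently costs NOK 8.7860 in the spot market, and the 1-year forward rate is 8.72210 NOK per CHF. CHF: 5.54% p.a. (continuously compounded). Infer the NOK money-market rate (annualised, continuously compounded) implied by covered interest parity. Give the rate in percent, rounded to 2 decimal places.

T = 1 year.
F/S = 8.7221/8.786 = 0.9927271 = (growth of NOK) / (growth of CHF).
CHF growth factor: e^(0.0554×1) = 1.0569633.
Hence g_NOK = 1.0492761.
r = ln(1.0492761)/1 = 0.048100 → 4.81%.

4.81%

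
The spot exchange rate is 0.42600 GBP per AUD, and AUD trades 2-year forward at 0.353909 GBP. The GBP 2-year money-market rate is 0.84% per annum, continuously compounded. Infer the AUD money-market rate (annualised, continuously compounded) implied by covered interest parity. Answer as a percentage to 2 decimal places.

10.11%

T = 2 years.
By CIP, F/S equals the GBP-to-AUD growth ratio: 0.353909/0.426 = 0.8307723.
The GBP side grows by e^(0.0084×2) = 1.0169419.
So the AUD growth factor = 1.2240922.
r = ln(1.2240922)/2 = 0.101100 → 10.11%.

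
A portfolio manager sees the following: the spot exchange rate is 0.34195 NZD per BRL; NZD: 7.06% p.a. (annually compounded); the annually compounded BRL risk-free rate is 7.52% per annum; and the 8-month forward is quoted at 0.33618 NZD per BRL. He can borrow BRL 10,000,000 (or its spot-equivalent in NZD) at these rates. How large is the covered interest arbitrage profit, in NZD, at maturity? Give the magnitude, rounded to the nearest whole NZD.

NZD 50,314

T = 8/12 years.
Keep in BRL, deliver into the forward: 10,000,000·1.049525119·0.33618 = NZD 3,528,293.55.
Swap to NZD now, deposit: 10,000,000·0.34195·1.046529543 = NZD 3,578,607.77.
The quoted forward undervalues BRL, so borrow BRL, convert to NZD at spot, deposit the NZD at 7.06%, and buy BRL forward at 0.33618 to cover the loan.
Arbitrage profit = |3,528,293.55 − 3,578,607.77| = NZD 50,314.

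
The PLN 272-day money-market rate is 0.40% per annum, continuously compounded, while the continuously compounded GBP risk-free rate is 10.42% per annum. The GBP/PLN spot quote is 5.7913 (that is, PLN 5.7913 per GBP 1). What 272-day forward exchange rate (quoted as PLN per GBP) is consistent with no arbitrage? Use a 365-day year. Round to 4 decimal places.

T = 272/365 years.
PLN accumulates by e^(0.0040×272/365) = 1.0029853.
GBP growth factor: e^(0.1042×272/365) = 1.0807448.
So F = 5.7913 × 1.0029853 / 1.0807448 = 5.374616 (PLN/GBP).

5.3746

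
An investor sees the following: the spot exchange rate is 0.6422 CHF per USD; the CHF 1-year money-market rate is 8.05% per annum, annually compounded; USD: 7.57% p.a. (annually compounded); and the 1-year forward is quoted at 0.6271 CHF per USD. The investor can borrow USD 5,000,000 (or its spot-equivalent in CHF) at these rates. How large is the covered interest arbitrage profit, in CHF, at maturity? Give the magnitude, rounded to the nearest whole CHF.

CHF 96,628

T = 1 year.
Invest the USD and cover forward: 5,000,000 × 1.075700 × 0.6271 = CHF 3,372,857.35.
Convert at spot and invest in CHF: 5,000,000 × 0.6422 × 1.080500 = CHF 3,469,485.50.
The quoted forward undervalues USD, so borrow USD, convert to CHF at spot, deposit the CHF at 8.05%, and buy USD forward at 0.6271 to cover the loan.
The gap between the two covered legs is CHF 96,628.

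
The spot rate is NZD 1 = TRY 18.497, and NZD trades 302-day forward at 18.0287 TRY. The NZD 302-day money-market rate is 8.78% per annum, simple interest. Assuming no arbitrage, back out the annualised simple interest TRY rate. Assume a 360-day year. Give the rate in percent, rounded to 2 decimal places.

T = 302/360 years.
By CIP, F/S equals the TRY-to-NZD growth ratio: 18.0287/18.497 = 0.9746824.
The NZD side grows by 1 + 0.0878×302/360 = 1.0736544.
Hence g_TRY = 1.046472.
(1.046472 − 1)/T = 0.055397, i.e. 5.54%.

5.54%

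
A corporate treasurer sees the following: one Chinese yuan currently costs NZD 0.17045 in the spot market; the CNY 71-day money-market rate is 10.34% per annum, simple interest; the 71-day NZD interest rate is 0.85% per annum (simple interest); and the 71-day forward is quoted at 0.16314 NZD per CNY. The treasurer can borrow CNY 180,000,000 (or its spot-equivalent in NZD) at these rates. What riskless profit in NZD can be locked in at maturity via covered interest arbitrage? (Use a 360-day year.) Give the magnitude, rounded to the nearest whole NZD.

T = 71/360 years.
Invest the CNY and cover forward: 180,000,000 × 1.0203927778 × 0.16314 = NZD 29,964,038.00.
Convert at spot and invest in NZD: 180,000,000 × 0.17045 × 1.0016763889 = NZD 30,732,433.29.
The quoted forward undervalues CNY, so borrow CNY, convert to NZD at spot, deposit the NZD at 0.85%, and buy CNY forward at 0.16314 to cover the loan.
The gap between the two covered legs is NZD 768,395.

NZD 768,395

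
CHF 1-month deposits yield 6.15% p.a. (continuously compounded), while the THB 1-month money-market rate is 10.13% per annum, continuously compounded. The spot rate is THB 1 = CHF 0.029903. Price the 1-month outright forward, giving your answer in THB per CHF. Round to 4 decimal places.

33.5526

T = 1/12 years.
Growth of 1 CHF over T: e^(0.0615×1/12) = 1.00513816.
THB growth factor: e^(0.1013×1/12) = 1.0084774.
So F = 0.029903 × 1.00513816 / 1.0084774 = 0.029803986 (CHF/THB).
Invert for THB per CHF: 1 / 0.029803986 = 33.5526.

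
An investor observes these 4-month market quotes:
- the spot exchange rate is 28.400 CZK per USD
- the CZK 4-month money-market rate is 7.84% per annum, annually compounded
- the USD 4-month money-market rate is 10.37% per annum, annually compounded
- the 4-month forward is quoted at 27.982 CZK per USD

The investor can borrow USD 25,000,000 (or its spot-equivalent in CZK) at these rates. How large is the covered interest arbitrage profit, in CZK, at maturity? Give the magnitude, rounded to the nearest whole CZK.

T = 4/12 years.
Invest the USD and cover forward: 25,000,000 × 1.03343622516 × 27.982 = CZK 722,940,311.31.
Convert at spot and invest in CZK: 25,000,000 × 28.400 × 1.02547865806 = CZK 728,089,847.22.
The quoted forward undervalues USD, so borrow USD, convert to CZK at spot, deposit the CZK at 7.84%, and buy USD forward at 27.982 to cover the loan.
Profit = 728,089,847.22 − 722,940,311.31 = CZK 5,149,536.

CZK 5,149,536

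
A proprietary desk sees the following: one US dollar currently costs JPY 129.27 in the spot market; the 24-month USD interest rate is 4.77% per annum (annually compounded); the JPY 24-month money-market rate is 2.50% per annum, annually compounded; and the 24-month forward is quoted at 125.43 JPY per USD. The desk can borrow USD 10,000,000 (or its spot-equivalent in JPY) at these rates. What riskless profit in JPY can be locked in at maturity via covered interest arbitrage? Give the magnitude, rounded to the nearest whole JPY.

T = 2 years.
Invest the USD and cover forward: 10,000,000 × 1.09767529 × 125.43 = JPY 1,376,814,116.25.
Convert at spot and invest in JPY: 10,000,000 × 129.27 × 1.050625 = JPY 1,358,142,937.50.
The quoted forward overvalues USD, so borrow JPY, buy USD at spot, deposit the USD at 4.77%, and sell the proceeds forward at 125.43.
Profit = 1,376,814,116.25 − 1,358,142,937.50 = JPY 18,671,179.

JPY 18,671,179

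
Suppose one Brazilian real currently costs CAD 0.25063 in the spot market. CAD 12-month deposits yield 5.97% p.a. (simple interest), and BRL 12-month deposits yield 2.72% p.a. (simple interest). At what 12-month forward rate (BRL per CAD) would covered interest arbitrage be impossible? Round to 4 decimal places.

T = 1 year.
CAD growth factor: 1 + 0.0597×1 = 1.059700.
BRL growth factor: 1 + 0.0272×1 = 1.027200.
Forward (CAD per BRL) = 0.25063 × 1.059700 / 1.027200 = 0.2585598.
Quoted the other way: 1/0.2585598 = 3.8676 BRL per CAD.

3.8676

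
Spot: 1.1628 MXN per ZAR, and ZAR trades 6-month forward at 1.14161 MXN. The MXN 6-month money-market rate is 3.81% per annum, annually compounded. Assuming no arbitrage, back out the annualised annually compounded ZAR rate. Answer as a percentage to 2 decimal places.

T = 6/12 years.
CIP gives F = S · g_MXN/g_ZAR, so g_MXN/g_ZAR = 1.14161/1.1628 = 0.9817767.
The MXN side grows by (1 + 0.0381)^(6/12) = 1.0188719.
Hence g_ZAR = 1.0377837.
Annualise: 1.0377837^(12/6) − 1 = 0.076995 = 7.70%.

7.70%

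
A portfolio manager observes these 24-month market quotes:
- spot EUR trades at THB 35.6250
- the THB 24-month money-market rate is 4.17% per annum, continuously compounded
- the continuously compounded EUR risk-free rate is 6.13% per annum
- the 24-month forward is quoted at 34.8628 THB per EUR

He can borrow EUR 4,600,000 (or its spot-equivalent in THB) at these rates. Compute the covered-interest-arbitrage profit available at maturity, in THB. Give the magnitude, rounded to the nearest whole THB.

THB 3,157,863

T = 2 years.
Route A — deposit EUR, sell forward: 4,600,000 × 1.13043215764 × 34.8628 = THB 181,286,139.04.
Route B — convert at spot, deposit THB: 4,600,000 × 35.6250 × 1.08697651221 = THB 178,128,275.94.
The quoted forward overvalues EUR, so borrow THB, buy EUR at spot, deposit the EUR at 6.13%, and sell the proceeds forward at 34.8628.
Profit = 181,286,139.04 − 178,128,275.94 = THB 3,157,863.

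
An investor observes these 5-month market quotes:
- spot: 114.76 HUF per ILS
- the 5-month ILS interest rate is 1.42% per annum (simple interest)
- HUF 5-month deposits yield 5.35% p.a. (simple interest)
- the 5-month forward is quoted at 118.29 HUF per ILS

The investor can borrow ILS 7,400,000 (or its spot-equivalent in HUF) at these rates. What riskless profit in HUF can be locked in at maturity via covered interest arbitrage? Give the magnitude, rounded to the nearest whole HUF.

HUF 12,370,512

T = 5/12 years.
Route A — deposit ILS, sell forward: 7,400,000 × 1.00591666667 × 118.29 = HUF 880,525,130.50.
Route B — convert at spot, deposit HUF: 7,400,000 × 114.76 × 1.02229166667 = HUF 868,154,618.34.
The quoted forward overvalues ILS, so borrow HUF, buy ILS at spot, deposit the ILS at 1.42%, and sell the proceeds forward at 118.29.
Profit = 880,525,130.50 − 868,154,618.34 = HUF 12,370,512.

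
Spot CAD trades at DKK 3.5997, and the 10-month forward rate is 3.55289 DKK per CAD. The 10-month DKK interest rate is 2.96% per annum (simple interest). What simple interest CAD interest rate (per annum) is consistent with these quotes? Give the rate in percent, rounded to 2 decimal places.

T = 10/12 years.
F/S = 3.55289/3.5997 = 0.9869961 = (growth of DKK) / (growth of CAD).
DKK growth factor: 1 + 0.0296×10/12 = 1.0246667.
Hence g_CAD = 1.0381669.
(1.0381669 − 1)/T = 0.045800, i.e. 4.58%.

4.58%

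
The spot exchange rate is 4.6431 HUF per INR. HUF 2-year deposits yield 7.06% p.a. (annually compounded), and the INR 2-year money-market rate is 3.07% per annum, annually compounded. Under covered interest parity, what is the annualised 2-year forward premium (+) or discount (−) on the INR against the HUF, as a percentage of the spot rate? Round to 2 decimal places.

T = 2 years.
F = S · g_HUF/g_INR = 4.6431 × 1.1461844/1.0623425 = 5.0095414.
(F − S)/S ÷ T = (5.0095414 − 4.6431)/4.6431/2 = 0.039461 → 3.95%.

+3.95%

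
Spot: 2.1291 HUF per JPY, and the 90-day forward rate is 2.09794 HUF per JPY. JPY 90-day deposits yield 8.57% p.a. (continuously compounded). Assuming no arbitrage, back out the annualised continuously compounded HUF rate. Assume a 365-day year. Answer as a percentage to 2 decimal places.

T = 90/365 years.
By CIP, F/S equals the HUF-to-JPY growth ratio: 2.09794/2.1291 = 0.9853647.
The JPY side grows by e^(0.0857×90/365) = 1.0213564.
Hence g_HUF = 1.0064085.
r = ln(1.0064085)/(90/365) = 0.025907 → 2.59%.

2.59%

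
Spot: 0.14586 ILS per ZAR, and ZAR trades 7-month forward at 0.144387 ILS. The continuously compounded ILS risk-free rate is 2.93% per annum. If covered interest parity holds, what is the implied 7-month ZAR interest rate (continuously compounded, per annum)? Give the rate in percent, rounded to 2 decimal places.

T = 7/12 years.
By CIP, F/S equals the ILS-to-ZAR growth ratio: 0.144387/0.14586 = 0.9899013.
ILS growth factor: e^(0.0293×7/12) = 1.0172386.
So the ZAR growth factor = 1.0276162.
r = ln(1.0276162)/(7/12) = 0.046700 → 4.67%.

4.67%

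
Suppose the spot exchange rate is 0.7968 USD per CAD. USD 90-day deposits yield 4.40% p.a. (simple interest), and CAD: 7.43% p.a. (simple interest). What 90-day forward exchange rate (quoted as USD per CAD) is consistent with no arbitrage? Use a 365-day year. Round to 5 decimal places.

T = 90/365 years.
USD growth factor: 1 + 0.0440×90/365 = 1.0108493.
CAD accumulates by 1 + 0.0743×90/365 = 1.0183205.
CIP: F = S · (grow USD)/(grow CAD) = 0.7968 × 1.0108493/1.0183205 = 0.7909540 USD per CAD.

0.79095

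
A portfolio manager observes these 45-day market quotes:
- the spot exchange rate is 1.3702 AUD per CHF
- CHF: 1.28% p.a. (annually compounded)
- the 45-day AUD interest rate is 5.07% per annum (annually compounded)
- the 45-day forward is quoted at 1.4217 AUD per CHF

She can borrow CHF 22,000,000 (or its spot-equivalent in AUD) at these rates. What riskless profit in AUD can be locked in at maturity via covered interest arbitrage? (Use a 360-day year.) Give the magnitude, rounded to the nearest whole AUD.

AUD 995,834

T = 45/360 years.
Route A — deposit CHF, sell forward: 22,000,000 × 1.001591111 × 1.4217 = AUD 31,327,165.82.
Route B — convert at spot, deposit AUD: 22,000,000 × 1.3702 × 1.0062012246 = AUD 30,331,332.19.
The quoted forward overvalues CHF, so borrow AUD, buy CHF at spot, deposit the CHF at 1.28%, and sell the proceeds forward at 1.4217.
Arbitrage profit = |31,327,165.82 − 30,331,332.19| = AUD 995,834.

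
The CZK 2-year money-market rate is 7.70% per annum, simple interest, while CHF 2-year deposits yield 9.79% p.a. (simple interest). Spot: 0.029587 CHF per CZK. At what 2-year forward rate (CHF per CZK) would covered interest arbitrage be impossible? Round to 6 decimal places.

T = 2 years.
Growth of 1 CHF over T: 1 + 0.0979×2 = 1.195800.
CZK accumulates by 1 + 0.0770×2 = 1.154000.
Forward (CHF per CZK) = 0.029587 × 1.195800 / 1.154000 = 0.03065870.

0.030659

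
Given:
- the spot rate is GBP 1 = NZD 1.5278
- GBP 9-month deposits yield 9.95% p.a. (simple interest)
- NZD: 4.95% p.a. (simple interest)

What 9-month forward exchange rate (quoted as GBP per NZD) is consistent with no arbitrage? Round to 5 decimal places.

T = 9/12 years.
NZD growth factor: 1 + 0.0495×9/12 = 1.037125.
GBP accumulates by 1 + 0.0995×9/12 = 1.074625.
Forward (NZD per GBP) = 1.5278 × 1.037125 / 1.074625 = 1.474486.
Invert for GBP per NZD: 1 / 1.474486 = 0.67820.

0.67820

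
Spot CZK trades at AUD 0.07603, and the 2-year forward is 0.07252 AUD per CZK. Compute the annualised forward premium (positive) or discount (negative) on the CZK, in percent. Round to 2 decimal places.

-2.31%

T = 2 years.
Period premium: (0.07252 − 0.07603)/0.07603 = -0.0461660.
×(1/T) gives -2.31% p.a.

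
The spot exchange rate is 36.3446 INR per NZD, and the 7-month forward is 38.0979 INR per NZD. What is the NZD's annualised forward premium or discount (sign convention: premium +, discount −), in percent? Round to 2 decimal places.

T = 7/12 years.
(F − S)/S = (38.0979 − 36.3446)/36.3446 = 0.0482410.
Per annum: 0.0482410 / (7/12) = 0.082699 = 8.27%.

+8.27%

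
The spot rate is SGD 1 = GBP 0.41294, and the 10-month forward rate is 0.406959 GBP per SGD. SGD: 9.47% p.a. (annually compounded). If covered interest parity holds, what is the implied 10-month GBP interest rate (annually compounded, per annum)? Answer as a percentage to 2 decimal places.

T = 10/12 years.
CIP gives F = S · g_GBP/g_SGD, so g_GBP/g_SGD = 0.406959/0.41294 = 0.9855161.
The SGD side grows by (1 + 0.0947)^(10/12) = 1.0783157.
That pins the GBP growth at 1.0626975.
r = 1.0626975^(12/10) − 1 = 0.075701 → 7.57%.

7.57%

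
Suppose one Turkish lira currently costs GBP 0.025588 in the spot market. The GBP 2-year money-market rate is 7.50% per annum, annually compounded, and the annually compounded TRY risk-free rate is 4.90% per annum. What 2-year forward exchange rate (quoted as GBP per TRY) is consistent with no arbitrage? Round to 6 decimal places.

T = 2 years.
GBP accumulates by (1 + 0.0750)^2 = 1.155625.
Growth of 1 TRY over T: (1 + 0.0490)^2 = 1.100401.
So F = 0.025588 × 1.155625 / 1.100401 = 0.02687214 (GBP/TRY).

0.026872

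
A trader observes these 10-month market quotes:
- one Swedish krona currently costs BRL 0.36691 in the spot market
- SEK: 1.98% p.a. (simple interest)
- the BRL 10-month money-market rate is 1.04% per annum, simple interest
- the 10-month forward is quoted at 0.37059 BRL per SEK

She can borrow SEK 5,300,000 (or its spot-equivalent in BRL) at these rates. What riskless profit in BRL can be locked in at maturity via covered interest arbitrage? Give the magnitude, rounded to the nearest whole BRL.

T = 10/12 years.
Invest the SEK and cover forward: 5,300,000 × 1.016500 × 0.37059 = BRL 1,996,535.10.
Convert at spot and invest in BRL: 5,300,000 × 0.36691 × 1.008666667 = BRL 1,961,476.40.
The quoted forward overvalues SEK, so borrow BRL, buy SEK at spot, deposit the SEK at 1.98%, and sell the proceeds forward at 0.37059.
Arbitrage profit = |1,996,535.10 − 1,961,476.40| = BRL 35,059.

BRL 35,059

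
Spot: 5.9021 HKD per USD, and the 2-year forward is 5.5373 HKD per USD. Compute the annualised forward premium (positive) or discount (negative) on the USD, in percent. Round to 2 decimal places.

T = 2 years.
USD trades forward at -6.18085% vs spot over the period.
×(1/T) gives -3.09% p.a.

-3.09%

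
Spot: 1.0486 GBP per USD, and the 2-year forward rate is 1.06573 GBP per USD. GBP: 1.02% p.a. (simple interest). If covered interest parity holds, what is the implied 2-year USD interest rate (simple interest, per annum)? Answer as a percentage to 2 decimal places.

0.20%

T = 2 years.
CIP gives F = S · g_GBP/g_USD, so g_GBP/g_USD = 1.06573/1.0486 = 1.0163361.
GBP growth factor: 1 + 0.0102×2 = 1.020400.
That pins the USD growth at 1.0039986.
r = (1.0039986 − 1)/2 = 0.001999 → 0.20%.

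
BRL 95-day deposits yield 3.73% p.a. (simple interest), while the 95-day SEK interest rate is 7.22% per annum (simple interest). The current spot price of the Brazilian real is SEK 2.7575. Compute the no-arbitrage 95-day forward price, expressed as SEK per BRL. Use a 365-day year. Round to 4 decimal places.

T = 95/365 years.
SEK growth factor: 1 + 0.0722×95/365 = 1.0187918.
BRL accumulates by 1 + 0.0373×95/365 = 1.0097082.
CIP: F = S · (grow SEK)/(grow BRL) = 2.7575 × 1.0187918/1.0097082 = 2.782307 SEK per BRL.

2.7823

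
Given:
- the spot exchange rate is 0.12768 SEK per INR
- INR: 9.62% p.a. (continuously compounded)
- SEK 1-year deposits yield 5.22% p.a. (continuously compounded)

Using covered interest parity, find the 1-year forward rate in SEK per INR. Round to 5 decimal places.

0.12218

T = 1 year.
SEK accumulates by e^(0.0522×1) = 1.0535864.
INR growth factor: e^(0.0962×1) = 1.1009792.
CIP: F = S · (grow SEK)/(grow INR) = 0.12768 × 1.0535864/1.1009792 = 0.1221839 SEK per INR.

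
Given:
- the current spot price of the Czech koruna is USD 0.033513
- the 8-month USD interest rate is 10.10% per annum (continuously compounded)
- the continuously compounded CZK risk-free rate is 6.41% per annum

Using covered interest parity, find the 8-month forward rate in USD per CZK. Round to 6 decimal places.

0.034348

T = 8/12 years.
USD accumulates by e^(0.1010×8/12) = 1.069652.
CZK growth factor: e^(0.0641×8/12) = 1.0436595.
CIP: F = S · (grow USD)/(grow CZK) = 0.033513 × 1.069652/1.0436595 = 0.03434765 USD per CZK.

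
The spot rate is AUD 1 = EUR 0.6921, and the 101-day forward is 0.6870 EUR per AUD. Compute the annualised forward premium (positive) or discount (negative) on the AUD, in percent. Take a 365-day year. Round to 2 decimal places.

T = 101/365 years.
Period premium: (0.6870 − 0.6921)/0.6921 = -0.0073689.
Per annum: -0.0073689 / (101/365) = -0.026630 = -2.66%.

-2.66%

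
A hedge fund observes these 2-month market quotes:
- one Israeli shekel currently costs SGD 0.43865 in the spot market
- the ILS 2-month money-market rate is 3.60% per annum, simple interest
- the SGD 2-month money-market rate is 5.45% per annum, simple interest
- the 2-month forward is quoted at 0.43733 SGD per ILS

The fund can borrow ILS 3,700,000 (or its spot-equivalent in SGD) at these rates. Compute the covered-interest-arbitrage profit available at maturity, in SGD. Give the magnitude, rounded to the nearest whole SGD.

SGD 9,918

T = 2/12 years.
Route A — deposit ILS, sell forward: 3,700,000 × 1.006000 × 0.43733 = SGD 1,627,829.73.
Route B — convert at spot, deposit SGD: 3,700,000 × 0.43865 × 1.009083333 = SGD 1,637,747.29.
The quoted forward undervalues ILS, so borrow ILS, convert to SGD at spot, deposit the SGD at 5.45%, and buy ILS forward at 0.43733 to cover the loan.
Profit = 1,637,747.29 − 1,627,829.73 = SGD 9,918.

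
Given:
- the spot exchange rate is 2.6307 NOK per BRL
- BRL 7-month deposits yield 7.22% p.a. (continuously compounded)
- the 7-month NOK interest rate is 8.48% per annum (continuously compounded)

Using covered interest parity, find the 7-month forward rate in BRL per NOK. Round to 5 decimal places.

T = 7/12 years.
NOK growth factor: e^(0.0848×7/12) = 1.0507106.
Growth of 1 BRL over T: e^(0.0722×7/12) = 1.0430162.
So F = 2.6307 × 1.0507106 / 1.0430162 = 2.650107 (NOK/BRL).
Quoted the other way: 1/2.650107 = 0.37734 BRL per NOK.

0.37734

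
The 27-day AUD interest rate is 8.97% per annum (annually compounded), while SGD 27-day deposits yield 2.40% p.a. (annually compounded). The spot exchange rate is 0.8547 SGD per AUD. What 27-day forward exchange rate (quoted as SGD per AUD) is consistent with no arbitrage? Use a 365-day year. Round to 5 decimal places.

T = 27/365 years.
Growth of 1 SGD over T: (1 + 0.0240)^(27/365) = 1.0017559.
Growth of 1 AUD over T: (1 + 0.0897)^(27/365) = 1.0063747.
CIP: F = S · (grow SGD)/(grow AUD) = 0.8547 × 1.0017559/1.0063747 = 0.8507773 SGD per AUD.

0.85078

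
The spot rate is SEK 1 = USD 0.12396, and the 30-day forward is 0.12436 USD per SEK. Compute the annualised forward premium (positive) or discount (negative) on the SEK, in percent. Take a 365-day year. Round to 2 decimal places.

T = 30/365 years.
(F − S)/S = (0.12436 − 0.12396)/0.12396 = 0.0032268.
×(1/T) gives 3.93% p.a.

+3.93%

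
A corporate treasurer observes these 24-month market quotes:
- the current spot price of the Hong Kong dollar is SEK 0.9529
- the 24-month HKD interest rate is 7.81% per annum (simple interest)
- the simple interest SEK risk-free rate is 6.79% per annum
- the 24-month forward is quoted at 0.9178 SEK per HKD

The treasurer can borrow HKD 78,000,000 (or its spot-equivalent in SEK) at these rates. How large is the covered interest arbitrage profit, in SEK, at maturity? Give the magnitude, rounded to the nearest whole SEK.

SEK 1,649,190

T = 2 years.
Invest the HKD and cover forward: 78,000,000 × 1.156200 × 0.9178 = SEK 82,770,508.08.
Convert at spot and invest in SEK: 78,000,000 × 0.9529 × 1.135800 = SEK 84,419,697.96.
The quoted forward undervalues HKD, so borrow HKD, convert to SEK at spot, deposit the SEK at 6.79%, and buy HKD forward at 0.9178 to cover the loan.
Profit = 84,419,697.96 − 82,770,508.08 = SEK 1,649,190.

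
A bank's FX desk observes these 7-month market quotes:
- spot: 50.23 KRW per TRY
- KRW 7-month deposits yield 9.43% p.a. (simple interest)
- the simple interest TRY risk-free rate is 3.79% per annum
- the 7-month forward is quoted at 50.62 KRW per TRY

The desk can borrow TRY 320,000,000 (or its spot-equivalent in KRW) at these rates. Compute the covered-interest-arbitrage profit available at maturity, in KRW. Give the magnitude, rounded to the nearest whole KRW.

KRW 401,262,320

T = 7/12 years.
Route A — deposit TRY, sell forward: 320,000,000 × 1.022108333333 × 50.62 = KRW 16,556,519,626.66.
Route B — convert at spot, deposit KRW: 320,000,000 × 50.23 × 1.055008333333 = KRW 16,957,781,946.66.
The quoted forward undervalues TRY, so borrow TRY, convert to KRW at spot, deposit the KRW at 9.43%, and buy TRY forward at 50.62 to cover the loan.
Profit = 16,957,781,946.66 − 16,556,519,626.66 = KRW 401,262,320.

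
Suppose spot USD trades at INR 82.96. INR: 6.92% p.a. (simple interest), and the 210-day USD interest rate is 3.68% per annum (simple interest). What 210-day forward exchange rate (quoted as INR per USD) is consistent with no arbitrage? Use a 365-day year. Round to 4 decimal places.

T = 210/365 years.
Growth of 1 INR over T: 1 + 0.0692×210/365 = 1.0398137.
USD accumulates by 1 + 0.0368×210/365 = 1.0211726.
CIP: F = S · (grow INR)/(grow USD) = 82.96 × 1.0398137/1.0211726 = 84.474402 INR per USD.

84.4744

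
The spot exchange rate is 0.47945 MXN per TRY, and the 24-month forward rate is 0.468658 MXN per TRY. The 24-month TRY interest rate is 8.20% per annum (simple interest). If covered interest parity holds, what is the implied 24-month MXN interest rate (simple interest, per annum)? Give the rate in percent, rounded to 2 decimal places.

6.89%

T = 2 years.
By CIP, F/S equals the MXN-to-TRY growth ratio: 0.468658/0.47945 = 0.9774909.
The TRY side grows by 1 + 0.0820×2 = 1.164000.
That pins the MXN growth at 1.1377994.
r = (1.1377994 − 1)/2 = 0.068900 → 6.89%.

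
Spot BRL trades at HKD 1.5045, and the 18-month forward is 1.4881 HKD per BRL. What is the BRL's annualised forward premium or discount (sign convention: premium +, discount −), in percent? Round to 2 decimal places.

-0.73%

T = 18/12 years.
BRL trades forward at -1.09006% vs spot over the period.
Per annum: -0.0109006 / (18/12) = -0.007267 = -0.73%.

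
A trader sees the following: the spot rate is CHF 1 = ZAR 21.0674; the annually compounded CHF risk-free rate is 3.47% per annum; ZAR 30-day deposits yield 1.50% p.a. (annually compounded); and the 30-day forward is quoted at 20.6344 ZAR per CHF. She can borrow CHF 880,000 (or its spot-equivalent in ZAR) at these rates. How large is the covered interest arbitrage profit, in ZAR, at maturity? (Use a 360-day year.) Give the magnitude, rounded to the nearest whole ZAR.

T = 30/360 years.
Keep in CHF, deliver into the forward: 880,000·1.0028466716·20.6344 = ZAR 18,209,962.64.
Swap to ZAR now, deposit: 880,000·21.0674·1.0012414877 = ZAR 18,562,328.33.
The quoted forward undervalues CHF, so borrow CHF, convert to ZAR at spot, deposit the ZAR at 1.50%, and buy CHF forward at 20.6344 to cover the loan.
The gap between the two covered legs is ZAR 352,366.

ZAR 352,366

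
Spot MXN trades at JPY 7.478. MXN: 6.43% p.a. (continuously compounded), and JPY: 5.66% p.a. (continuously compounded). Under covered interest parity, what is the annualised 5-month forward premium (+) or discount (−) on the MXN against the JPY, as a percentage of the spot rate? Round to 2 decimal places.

T = 5/12 years.
F = S · g_JPY/g_MXN = 7.478 × 1.0238636/1.0271538 = 7.454046.
(F − S)/S ÷ T = (7.454046 − 7.478)/7.478/(5/12) = -0.007688 → -0.77%.

-0.77%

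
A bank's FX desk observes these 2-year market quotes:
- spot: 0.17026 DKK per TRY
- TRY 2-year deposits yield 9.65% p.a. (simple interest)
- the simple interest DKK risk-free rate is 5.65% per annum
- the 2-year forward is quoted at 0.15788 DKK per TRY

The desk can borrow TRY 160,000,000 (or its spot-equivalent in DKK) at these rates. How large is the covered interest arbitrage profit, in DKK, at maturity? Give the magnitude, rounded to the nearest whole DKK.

T = 2 years.
Invest the TRY and cover forward: 160,000,000 × 1.193000 × 0.15788 = DKK 30,136,134.40.
Convert at spot and invest in DKK: 160,000,000 × 0.17026 × 1.113000 = DKK 30,319,900.80.
The quoted forward undervalues TRY, so borrow TRY, convert to DKK at spot, deposit the DKK at 5.65%, and buy TRY forward at 0.15788 to cover the loan.
Arbitrage profit = |30,136,134.40 − 30,319,900.80| = DKK 183,766.

DKK 183,766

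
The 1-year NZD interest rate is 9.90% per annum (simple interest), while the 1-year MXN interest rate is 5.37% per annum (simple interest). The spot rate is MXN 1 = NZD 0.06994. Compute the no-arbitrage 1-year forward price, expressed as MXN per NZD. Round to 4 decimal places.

13.7086

T = 1 year.
Growth of 1 NZD over T: 1 + 0.0990×1 = 1.099000.
MXN accumulates by 1 + 0.0537×1 = 1.053700.
Forward (NZD per MXN) = 0.06994 × 1.099000 / 1.053700 = 0.072946816.
Quoted the other way: 1/0.072946816 = 13.7086 MXN per NZD.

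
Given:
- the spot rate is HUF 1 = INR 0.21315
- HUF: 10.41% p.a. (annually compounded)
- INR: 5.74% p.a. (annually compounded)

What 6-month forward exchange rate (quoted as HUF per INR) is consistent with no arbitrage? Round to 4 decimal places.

T = 6/12 years.
INR accumulates by (1 + 0.0574)^(6/12) = 1.0282996.
Growth of 1 HUF over T: (1 + 0.1041)^(6/12) = 1.0507616.
Forward (INR per HUF) = 0.21315 × 1.0282996 / 1.0507616 = 0.2085935.
Quoted the other way: 1/0.2085935 = 4.7940 HUF per INR.

4.7940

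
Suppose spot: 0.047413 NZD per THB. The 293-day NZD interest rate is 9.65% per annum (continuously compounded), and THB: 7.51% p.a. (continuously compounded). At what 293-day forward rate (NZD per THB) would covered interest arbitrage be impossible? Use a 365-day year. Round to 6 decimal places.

T = 293/365 years.
NZD accumulates by e^(0.0965×293/365) = 1.0805437.
Growth of 1 THB over T: e^(0.0751×293/365) = 1.062140.
Forward (NZD per THB) = 0.047413 × 1.0805437 / 1.062140 = 0.04823453.

0.048235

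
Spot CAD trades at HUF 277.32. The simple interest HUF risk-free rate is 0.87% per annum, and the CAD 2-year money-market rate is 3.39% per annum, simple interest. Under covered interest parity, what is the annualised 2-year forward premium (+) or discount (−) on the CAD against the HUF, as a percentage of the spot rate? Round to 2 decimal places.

T = 2 years.
No-arbitrage forward: 277.32 × 1.017400 / 1.067800 = 264.23054 HUF/CAD.
(F − S)/S ÷ T = (264.23054 − 277.32)/277.32/2 = -0.023600 → -2.36%.

-2.36%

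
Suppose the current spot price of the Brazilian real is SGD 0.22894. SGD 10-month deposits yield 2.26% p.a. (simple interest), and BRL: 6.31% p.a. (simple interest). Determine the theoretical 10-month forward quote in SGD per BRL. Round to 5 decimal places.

0.22160

T = 10/12 years.
Growth of 1 SGD over T: 1 + 0.0226×10/12 = 1.0188333.
BRL accumulates by 1 + 0.0631×10/12 = 1.0525833.
So F = 0.22894 × 1.0188333 / 1.0525833 = 0.2215993 (SGD/BRL).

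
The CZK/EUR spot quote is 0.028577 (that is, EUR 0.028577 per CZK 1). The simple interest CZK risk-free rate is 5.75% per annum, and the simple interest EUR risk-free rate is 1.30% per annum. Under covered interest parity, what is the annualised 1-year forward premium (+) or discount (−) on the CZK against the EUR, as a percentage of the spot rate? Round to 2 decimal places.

-4.21%

T = 1 year.
No-arbitrage forward: 0.028577 × 1.013000 / 1.057500 = 0.027374469 EUR/CZK.
(F − S)/S ÷ T = (0.027374469 − 0.028577)/0.028577/1 = -0.042080 → -4.21%.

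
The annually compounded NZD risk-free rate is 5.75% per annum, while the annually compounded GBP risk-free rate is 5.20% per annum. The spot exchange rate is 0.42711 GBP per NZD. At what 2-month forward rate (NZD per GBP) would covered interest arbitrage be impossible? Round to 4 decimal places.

2.3434

T = 2/12 years.
GBP accumulates by (1 + 0.0520)^(2/12) = 1.0084846.
NZD accumulates by (1 + 0.0575)^(2/12) = 1.0093615.
CIP: F = S · (grow GBP)/(grow NZD) = 0.42711 × 1.0084846/1.0093615 = 0.4267389 GBP per NZD.
Invert for NZD per GBP: 1 / 0.4267389 = 2.3434.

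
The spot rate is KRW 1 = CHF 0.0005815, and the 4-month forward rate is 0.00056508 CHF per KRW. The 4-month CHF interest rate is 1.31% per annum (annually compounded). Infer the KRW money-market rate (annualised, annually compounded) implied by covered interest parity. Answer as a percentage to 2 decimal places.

10.40%

T = 4/12 years.
CIP gives F = S · g_CHF/g_KRW, so g_CHF/g_KRW = 0.00056508/0.0005815 = 0.9717627.
The CHF side grows by (1 + 0.0131)^(4/12) = 1.0043477.
So the KRW growth factor = 1.0335318.
Annualise: 1.0335318^(12/4) − 1 = 0.104006 = 10.40%.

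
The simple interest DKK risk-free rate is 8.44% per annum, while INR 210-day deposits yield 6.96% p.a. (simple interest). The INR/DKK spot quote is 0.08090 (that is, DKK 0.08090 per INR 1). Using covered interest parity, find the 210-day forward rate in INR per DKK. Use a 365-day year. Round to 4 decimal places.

12.2606

T = 210/365 years.
DKK growth factor: 1 + 0.0844×210/365 = 1.0485589.
INR growth factor: 1 + 0.0696×210/365 = 1.04004384.
CIP: F = S · (grow DKK)/(grow INR) = 0.0809 × 1.0485589/1.04004384 = 0.081562345 DKK per INR.
Quoted the other way: 1/0.081562345 = 12.2606 INR per DKK.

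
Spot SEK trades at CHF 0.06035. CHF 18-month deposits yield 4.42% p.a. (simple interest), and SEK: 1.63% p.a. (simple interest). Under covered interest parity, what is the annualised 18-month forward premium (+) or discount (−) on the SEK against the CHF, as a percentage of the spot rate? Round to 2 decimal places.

+2.72%

T = 18/12 years.
No-arbitrage forward: 0.06035 × 1.066300 / 1.024450 = 0.06281537 CHF/SEK.
Annualised premium = (F − S)/S × (1/T) = (0.06281537 − 0.06035)/0.06035 ÷ (18/12) = 2.72%.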